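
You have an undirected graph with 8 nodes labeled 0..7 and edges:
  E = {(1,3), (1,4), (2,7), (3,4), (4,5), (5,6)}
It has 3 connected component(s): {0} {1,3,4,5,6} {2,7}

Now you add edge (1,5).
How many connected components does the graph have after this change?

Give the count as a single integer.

Initial component count: 3
Add (1,5): endpoints already in same component. Count unchanged: 3.
New component count: 3

Answer: 3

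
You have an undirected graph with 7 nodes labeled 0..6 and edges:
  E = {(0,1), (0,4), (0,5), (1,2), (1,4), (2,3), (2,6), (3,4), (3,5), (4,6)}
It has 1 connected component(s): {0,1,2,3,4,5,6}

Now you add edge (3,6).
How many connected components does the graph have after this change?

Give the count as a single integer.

Initial component count: 1
Add (3,6): endpoints already in same component. Count unchanged: 1.
New component count: 1

Answer: 1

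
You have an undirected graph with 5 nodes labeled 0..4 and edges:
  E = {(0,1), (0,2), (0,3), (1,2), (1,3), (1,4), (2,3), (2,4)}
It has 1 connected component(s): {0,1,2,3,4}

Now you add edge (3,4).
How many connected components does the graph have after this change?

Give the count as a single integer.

Initial component count: 1
Add (3,4): endpoints already in same component. Count unchanged: 1.
New component count: 1

Answer: 1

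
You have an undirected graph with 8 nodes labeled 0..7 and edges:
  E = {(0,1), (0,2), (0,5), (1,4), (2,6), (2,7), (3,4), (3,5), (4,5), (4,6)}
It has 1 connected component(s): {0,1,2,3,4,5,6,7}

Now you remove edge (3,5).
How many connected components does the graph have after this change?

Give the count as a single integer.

Answer: 1

Derivation:
Initial component count: 1
Remove (3,5): not a bridge. Count unchanged: 1.
  After removal, components: {0,1,2,3,4,5,6,7}
New component count: 1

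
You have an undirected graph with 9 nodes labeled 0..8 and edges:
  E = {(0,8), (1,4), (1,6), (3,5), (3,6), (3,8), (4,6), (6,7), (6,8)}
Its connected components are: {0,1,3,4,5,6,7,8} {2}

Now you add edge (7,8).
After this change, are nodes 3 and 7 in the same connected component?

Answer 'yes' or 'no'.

Answer: yes

Derivation:
Initial components: {0,1,3,4,5,6,7,8} {2}
Adding edge (7,8): both already in same component {0,1,3,4,5,6,7,8}. No change.
New components: {0,1,3,4,5,6,7,8} {2}
Are 3 and 7 in the same component? yes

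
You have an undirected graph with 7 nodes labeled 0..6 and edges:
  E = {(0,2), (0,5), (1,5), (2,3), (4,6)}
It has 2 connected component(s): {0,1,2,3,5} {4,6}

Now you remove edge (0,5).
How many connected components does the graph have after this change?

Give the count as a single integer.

Initial component count: 2
Remove (0,5): it was a bridge. Count increases: 2 -> 3.
  After removal, components: {0,2,3} {1,5} {4,6}
New component count: 3

Answer: 3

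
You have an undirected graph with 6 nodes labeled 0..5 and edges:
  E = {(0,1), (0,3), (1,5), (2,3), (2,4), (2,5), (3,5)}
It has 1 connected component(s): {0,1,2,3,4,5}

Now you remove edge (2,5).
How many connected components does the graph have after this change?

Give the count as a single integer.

Answer: 1

Derivation:
Initial component count: 1
Remove (2,5): not a bridge. Count unchanged: 1.
  After removal, components: {0,1,2,3,4,5}
New component count: 1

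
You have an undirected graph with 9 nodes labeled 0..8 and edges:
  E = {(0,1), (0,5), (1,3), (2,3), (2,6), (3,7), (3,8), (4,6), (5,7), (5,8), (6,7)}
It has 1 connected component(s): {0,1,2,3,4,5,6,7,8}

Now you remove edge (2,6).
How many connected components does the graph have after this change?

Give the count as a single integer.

Initial component count: 1
Remove (2,6): not a bridge. Count unchanged: 1.
  After removal, components: {0,1,2,3,4,5,6,7,8}
New component count: 1

Answer: 1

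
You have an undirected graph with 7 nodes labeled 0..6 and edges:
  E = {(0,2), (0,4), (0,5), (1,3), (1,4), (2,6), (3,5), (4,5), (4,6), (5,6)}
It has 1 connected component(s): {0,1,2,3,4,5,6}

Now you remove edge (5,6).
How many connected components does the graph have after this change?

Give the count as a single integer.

Answer: 1

Derivation:
Initial component count: 1
Remove (5,6): not a bridge. Count unchanged: 1.
  After removal, components: {0,1,2,3,4,5,6}
New component count: 1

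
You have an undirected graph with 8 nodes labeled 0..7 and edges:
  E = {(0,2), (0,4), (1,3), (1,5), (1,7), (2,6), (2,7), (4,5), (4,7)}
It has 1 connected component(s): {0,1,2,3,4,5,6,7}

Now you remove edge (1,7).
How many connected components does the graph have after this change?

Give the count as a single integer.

Initial component count: 1
Remove (1,7): not a bridge. Count unchanged: 1.
  After removal, components: {0,1,2,3,4,5,6,7}
New component count: 1

Answer: 1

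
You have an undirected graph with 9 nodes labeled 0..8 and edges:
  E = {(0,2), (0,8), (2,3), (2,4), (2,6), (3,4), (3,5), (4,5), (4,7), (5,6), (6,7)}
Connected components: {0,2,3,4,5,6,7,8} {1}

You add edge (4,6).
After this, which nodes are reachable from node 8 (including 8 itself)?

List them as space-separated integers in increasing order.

Before: nodes reachable from 8: {0,2,3,4,5,6,7,8}
Adding (4,6): both endpoints already in same component. Reachability from 8 unchanged.
After: nodes reachable from 8: {0,2,3,4,5,6,7,8}

Answer: 0 2 3 4 5 6 7 8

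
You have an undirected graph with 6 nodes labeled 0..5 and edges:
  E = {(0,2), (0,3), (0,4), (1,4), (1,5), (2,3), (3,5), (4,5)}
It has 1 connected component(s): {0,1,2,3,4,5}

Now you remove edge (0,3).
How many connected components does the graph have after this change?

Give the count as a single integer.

Initial component count: 1
Remove (0,3): not a bridge. Count unchanged: 1.
  After removal, components: {0,1,2,3,4,5}
New component count: 1

Answer: 1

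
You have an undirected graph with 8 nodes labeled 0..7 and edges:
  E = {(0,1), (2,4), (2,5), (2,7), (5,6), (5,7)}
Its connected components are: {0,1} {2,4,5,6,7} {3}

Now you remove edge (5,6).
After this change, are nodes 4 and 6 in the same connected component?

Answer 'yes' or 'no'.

Answer: no

Derivation:
Initial components: {0,1} {2,4,5,6,7} {3}
Removing edge (5,6): it was a bridge — component count 3 -> 4.
New components: {0,1} {2,4,5,7} {3} {6}
Are 4 and 6 in the same component? no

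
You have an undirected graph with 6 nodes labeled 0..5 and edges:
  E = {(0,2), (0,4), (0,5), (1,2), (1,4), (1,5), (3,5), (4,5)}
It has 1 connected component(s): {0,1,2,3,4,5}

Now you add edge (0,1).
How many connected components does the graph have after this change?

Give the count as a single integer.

Answer: 1

Derivation:
Initial component count: 1
Add (0,1): endpoints already in same component. Count unchanged: 1.
New component count: 1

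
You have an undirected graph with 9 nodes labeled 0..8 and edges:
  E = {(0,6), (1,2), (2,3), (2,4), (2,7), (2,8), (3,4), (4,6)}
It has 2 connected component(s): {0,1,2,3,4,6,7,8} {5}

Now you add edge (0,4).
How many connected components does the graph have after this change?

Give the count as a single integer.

Initial component count: 2
Add (0,4): endpoints already in same component. Count unchanged: 2.
New component count: 2

Answer: 2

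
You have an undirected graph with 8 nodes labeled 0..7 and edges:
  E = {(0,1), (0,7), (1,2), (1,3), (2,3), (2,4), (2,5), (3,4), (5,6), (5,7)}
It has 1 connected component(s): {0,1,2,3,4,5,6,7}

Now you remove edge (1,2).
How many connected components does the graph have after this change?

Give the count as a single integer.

Initial component count: 1
Remove (1,2): not a bridge. Count unchanged: 1.
  After removal, components: {0,1,2,3,4,5,6,7}
New component count: 1

Answer: 1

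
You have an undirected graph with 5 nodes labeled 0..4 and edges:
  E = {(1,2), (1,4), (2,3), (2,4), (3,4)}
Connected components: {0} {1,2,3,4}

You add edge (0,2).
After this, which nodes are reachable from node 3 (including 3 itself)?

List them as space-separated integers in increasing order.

Answer: 0 1 2 3 4

Derivation:
Before: nodes reachable from 3: {1,2,3,4}
Adding (0,2): merges 3's component with another. Reachability grows.
After: nodes reachable from 3: {0,1,2,3,4}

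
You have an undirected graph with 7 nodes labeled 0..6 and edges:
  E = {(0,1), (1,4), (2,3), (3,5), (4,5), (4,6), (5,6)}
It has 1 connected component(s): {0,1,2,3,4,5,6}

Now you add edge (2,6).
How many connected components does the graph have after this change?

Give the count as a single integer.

Answer: 1

Derivation:
Initial component count: 1
Add (2,6): endpoints already in same component. Count unchanged: 1.
New component count: 1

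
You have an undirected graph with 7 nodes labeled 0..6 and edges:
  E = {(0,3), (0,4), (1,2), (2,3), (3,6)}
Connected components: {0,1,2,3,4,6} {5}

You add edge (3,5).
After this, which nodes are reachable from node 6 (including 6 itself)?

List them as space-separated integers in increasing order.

Before: nodes reachable from 6: {0,1,2,3,4,6}
Adding (3,5): merges 6's component with another. Reachability grows.
After: nodes reachable from 6: {0,1,2,3,4,5,6}

Answer: 0 1 2 3 4 5 6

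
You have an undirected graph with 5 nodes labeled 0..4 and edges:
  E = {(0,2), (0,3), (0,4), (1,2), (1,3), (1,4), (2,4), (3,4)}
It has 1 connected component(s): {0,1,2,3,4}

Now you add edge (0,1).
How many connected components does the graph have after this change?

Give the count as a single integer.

Answer: 1

Derivation:
Initial component count: 1
Add (0,1): endpoints already in same component. Count unchanged: 1.
New component count: 1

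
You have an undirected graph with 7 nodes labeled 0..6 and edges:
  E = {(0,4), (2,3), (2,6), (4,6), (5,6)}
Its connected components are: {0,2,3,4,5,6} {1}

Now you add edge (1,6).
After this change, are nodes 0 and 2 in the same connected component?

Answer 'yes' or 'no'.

Answer: yes

Derivation:
Initial components: {0,2,3,4,5,6} {1}
Adding edge (1,6): merges {1} and {0,2,3,4,5,6}.
New components: {0,1,2,3,4,5,6}
Are 0 and 2 in the same component? yes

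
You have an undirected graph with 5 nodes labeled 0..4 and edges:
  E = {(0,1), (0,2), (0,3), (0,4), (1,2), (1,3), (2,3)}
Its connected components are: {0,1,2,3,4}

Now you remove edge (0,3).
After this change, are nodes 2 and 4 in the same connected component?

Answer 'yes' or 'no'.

Initial components: {0,1,2,3,4}
Removing edge (0,3): not a bridge — component count unchanged at 1.
New components: {0,1,2,3,4}
Are 2 and 4 in the same component? yes

Answer: yes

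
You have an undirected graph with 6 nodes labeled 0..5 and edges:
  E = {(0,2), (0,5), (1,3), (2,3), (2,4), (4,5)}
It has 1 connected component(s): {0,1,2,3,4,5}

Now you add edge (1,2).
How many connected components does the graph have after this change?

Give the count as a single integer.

Answer: 1

Derivation:
Initial component count: 1
Add (1,2): endpoints already in same component. Count unchanged: 1.
New component count: 1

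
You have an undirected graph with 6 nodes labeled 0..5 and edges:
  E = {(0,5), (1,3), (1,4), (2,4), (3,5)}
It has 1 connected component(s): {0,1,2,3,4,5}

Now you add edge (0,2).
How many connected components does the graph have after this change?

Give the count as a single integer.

Initial component count: 1
Add (0,2): endpoints already in same component. Count unchanged: 1.
New component count: 1

Answer: 1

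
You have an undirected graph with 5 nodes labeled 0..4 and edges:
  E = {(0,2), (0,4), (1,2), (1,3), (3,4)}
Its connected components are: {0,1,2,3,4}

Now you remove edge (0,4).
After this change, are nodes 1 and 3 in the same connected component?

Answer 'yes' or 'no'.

Initial components: {0,1,2,3,4}
Removing edge (0,4): not a bridge — component count unchanged at 1.
New components: {0,1,2,3,4}
Are 1 and 3 in the same component? yes

Answer: yes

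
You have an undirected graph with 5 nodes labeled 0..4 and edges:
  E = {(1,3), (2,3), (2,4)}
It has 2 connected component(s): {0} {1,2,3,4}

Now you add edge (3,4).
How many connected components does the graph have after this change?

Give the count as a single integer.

Answer: 2

Derivation:
Initial component count: 2
Add (3,4): endpoints already in same component. Count unchanged: 2.
New component count: 2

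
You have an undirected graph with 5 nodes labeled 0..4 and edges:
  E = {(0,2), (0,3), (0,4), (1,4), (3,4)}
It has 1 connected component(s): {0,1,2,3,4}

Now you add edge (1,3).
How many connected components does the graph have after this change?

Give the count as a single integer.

Answer: 1

Derivation:
Initial component count: 1
Add (1,3): endpoints already in same component. Count unchanged: 1.
New component count: 1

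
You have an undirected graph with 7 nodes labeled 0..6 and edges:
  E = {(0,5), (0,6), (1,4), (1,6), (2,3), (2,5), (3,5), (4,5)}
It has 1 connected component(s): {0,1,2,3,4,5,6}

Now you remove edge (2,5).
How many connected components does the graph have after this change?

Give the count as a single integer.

Initial component count: 1
Remove (2,5): not a bridge. Count unchanged: 1.
  After removal, components: {0,1,2,3,4,5,6}
New component count: 1

Answer: 1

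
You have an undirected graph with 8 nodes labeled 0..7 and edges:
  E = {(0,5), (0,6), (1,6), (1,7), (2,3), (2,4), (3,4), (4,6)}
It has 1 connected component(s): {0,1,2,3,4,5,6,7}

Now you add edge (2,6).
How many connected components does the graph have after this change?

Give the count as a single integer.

Initial component count: 1
Add (2,6): endpoints already in same component. Count unchanged: 1.
New component count: 1

Answer: 1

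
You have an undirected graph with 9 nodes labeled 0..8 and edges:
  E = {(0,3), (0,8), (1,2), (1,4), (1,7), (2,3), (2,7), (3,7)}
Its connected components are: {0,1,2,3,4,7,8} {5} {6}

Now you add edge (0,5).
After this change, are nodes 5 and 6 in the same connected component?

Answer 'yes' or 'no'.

Answer: no

Derivation:
Initial components: {0,1,2,3,4,7,8} {5} {6}
Adding edge (0,5): merges {0,1,2,3,4,7,8} and {5}.
New components: {0,1,2,3,4,5,7,8} {6}
Are 5 and 6 in the same component? no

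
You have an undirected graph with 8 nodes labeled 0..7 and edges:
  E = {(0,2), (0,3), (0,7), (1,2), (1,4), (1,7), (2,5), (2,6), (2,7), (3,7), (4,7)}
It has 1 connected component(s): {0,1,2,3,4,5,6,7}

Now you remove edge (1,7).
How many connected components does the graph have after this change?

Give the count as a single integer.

Initial component count: 1
Remove (1,7): not a bridge. Count unchanged: 1.
  After removal, components: {0,1,2,3,4,5,6,7}
New component count: 1

Answer: 1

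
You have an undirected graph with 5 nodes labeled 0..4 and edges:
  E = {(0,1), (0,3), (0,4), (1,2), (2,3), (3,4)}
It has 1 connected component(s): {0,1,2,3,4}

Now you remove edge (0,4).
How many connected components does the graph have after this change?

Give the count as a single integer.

Initial component count: 1
Remove (0,4): not a bridge. Count unchanged: 1.
  After removal, components: {0,1,2,3,4}
New component count: 1

Answer: 1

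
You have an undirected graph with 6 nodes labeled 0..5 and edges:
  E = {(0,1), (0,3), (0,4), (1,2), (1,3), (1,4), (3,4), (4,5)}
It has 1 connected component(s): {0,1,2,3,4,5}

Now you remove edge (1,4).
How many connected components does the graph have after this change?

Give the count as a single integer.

Answer: 1

Derivation:
Initial component count: 1
Remove (1,4): not a bridge. Count unchanged: 1.
  After removal, components: {0,1,2,3,4,5}
New component count: 1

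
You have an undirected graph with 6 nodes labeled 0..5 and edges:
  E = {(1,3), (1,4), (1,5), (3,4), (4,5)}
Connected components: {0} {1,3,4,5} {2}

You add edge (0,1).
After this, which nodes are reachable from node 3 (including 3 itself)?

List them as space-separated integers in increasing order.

Answer: 0 1 3 4 5

Derivation:
Before: nodes reachable from 3: {1,3,4,5}
Adding (0,1): merges 3's component with another. Reachability grows.
After: nodes reachable from 3: {0,1,3,4,5}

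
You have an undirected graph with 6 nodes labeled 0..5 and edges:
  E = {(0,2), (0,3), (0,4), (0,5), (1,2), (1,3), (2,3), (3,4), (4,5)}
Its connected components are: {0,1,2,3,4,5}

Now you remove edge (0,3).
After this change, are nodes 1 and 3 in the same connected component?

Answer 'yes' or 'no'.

Initial components: {0,1,2,3,4,5}
Removing edge (0,3): not a bridge — component count unchanged at 1.
New components: {0,1,2,3,4,5}
Are 1 and 3 in the same component? yes

Answer: yes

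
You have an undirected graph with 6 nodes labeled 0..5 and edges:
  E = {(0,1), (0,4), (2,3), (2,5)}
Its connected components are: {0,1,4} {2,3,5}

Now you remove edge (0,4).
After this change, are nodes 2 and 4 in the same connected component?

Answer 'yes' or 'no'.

Initial components: {0,1,4} {2,3,5}
Removing edge (0,4): it was a bridge — component count 2 -> 3.
New components: {0,1} {2,3,5} {4}
Are 2 and 4 in the same component? no

Answer: no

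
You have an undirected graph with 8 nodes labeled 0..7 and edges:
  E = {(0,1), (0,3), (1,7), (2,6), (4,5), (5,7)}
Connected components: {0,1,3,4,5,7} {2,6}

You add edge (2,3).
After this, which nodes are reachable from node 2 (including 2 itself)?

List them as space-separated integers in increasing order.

Before: nodes reachable from 2: {2,6}
Adding (2,3): merges 2's component with another. Reachability grows.
After: nodes reachable from 2: {0,1,2,3,4,5,6,7}

Answer: 0 1 2 3 4 5 6 7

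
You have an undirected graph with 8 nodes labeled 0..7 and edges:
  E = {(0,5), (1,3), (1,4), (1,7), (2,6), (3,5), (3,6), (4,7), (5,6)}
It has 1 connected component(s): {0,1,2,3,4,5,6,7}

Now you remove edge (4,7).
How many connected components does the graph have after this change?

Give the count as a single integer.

Answer: 1

Derivation:
Initial component count: 1
Remove (4,7): not a bridge. Count unchanged: 1.
  After removal, components: {0,1,2,3,4,5,6,7}
New component count: 1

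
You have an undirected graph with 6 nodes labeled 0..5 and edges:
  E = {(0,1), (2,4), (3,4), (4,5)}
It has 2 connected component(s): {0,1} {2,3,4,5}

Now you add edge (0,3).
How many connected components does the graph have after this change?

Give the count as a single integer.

Initial component count: 2
Add (0,3): merges two components. Count decreases: 2 -> 1.
New component count: 1

Answer: 1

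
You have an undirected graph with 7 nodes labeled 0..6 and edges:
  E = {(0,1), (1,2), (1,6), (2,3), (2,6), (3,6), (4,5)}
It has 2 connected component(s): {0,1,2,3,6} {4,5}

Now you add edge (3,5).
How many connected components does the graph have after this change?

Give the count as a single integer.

Answer: 1

Derivation:
Initial component count: 2
Add (3,5): merges two components. Count decreases: 2 -> 1.
New component count: 1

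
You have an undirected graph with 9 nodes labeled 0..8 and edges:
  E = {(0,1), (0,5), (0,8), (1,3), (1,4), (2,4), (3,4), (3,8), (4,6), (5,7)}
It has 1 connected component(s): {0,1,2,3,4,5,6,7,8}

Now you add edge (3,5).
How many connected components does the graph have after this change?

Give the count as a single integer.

Initial component count: 1
Add (3,5): endpoints already in same component. Count unchanged: 1.
New component count: 1

Answer: 1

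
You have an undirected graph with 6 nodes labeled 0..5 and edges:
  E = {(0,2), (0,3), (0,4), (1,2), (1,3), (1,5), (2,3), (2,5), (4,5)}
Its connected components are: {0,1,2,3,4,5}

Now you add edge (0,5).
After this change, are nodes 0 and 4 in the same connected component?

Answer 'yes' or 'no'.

Initial components: {0,1,2,3,4,5}
Adding edge (0,5): both already in same component {0,1,2,3,4,5}. No change.
New components: {0,1,2,3,4,5}
Are 0 and 4 in the same component? yes

Answer: yes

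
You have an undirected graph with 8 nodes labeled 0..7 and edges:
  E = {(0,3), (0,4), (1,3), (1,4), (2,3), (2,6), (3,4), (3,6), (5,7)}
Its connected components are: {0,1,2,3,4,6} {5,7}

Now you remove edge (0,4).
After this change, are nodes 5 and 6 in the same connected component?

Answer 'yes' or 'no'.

Initial components: {0,1,2,3,4,6} {5,7}
Removing edge (0,4): not a bridge — component count unchanged at 2.
New components: {0,1,2,3,4,6} {5,7}
Are 5 and 6 in the same component? no

Answer: no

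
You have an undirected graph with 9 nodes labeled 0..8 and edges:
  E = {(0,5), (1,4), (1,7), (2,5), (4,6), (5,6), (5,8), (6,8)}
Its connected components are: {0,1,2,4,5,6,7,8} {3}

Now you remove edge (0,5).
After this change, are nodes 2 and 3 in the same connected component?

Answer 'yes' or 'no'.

Initial components: {0,1,2,4,5,6,7,8} {3}
Removing edge (0,5): it was a bridge — component count 2 -> 3.
New components: {0} {1,2,4,5,6,7,8} {3}
Are 2 and 3 in the same component? no

Answer: no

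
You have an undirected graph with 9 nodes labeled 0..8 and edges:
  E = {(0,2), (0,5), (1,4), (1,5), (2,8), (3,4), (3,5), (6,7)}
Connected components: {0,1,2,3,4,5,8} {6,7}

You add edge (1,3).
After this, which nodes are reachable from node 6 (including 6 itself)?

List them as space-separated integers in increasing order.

Before: nodes reachable from 6: {6,7}
Adding (1,3): both endpoints already in same component. Reachability from 6 unchanged.
After: nodes reachable from 6: {6,7}

Answer: 6 7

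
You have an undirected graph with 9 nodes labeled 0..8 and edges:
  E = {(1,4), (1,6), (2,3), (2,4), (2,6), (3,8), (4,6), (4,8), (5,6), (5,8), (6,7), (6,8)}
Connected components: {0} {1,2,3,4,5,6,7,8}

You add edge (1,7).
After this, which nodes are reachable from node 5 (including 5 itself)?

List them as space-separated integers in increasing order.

Before: nodes reachable from 5: {1,2,3,4,5,6,7,8}
Adding (1,7): both endpoints already in same component. Reachability from 5 unchanged.
After: nodes reachable from 5: {1,2,3,4,5,6,7,8}

Answer: 1 2 3 4 5 6 7 8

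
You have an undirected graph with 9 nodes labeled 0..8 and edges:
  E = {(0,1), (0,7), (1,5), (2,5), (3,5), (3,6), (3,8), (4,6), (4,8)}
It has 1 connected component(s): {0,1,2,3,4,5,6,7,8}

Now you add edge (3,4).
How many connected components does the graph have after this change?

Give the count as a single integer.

Initial component count: 1
Add (3,4): endpoints already in same component. Count unchanged: 1.
New component count: 1

Answer: 1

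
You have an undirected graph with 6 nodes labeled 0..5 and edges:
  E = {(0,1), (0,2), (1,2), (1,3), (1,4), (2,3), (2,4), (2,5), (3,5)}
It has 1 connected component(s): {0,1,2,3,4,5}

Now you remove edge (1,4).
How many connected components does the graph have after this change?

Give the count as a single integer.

Initial component count: 1
Remove (1,4): not a bridge. Count unchanged: 1.
  After removal, components: {0,1,2,3,4,5}
New component count: 1

Answer: 1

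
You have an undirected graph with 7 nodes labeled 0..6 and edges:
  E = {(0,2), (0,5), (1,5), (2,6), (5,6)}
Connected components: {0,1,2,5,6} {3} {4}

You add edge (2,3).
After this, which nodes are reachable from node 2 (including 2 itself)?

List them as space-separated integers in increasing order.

Before: nodes reachable from 2: {0,1,2,5,6}
Adding (2,3): merges 2's component with another. Reachability grows.
After: nodes reachable from 2: {0,1,2,3,5,6}

Answer: 0 1 2 3 5 6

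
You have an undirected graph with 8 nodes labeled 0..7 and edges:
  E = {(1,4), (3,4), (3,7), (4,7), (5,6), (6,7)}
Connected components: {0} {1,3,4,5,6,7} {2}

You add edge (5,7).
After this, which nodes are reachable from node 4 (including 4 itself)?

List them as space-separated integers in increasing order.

Answer: 1 3 4 5 6 7

Derivation:
Before: nodes reachable from 4: {1,3,4,5,6,7}
Adding (5,7): both endpoints already in same component. Reachability from 4 unchanged.
After: nodes reachable from 4: {1,3,4,5,6,7}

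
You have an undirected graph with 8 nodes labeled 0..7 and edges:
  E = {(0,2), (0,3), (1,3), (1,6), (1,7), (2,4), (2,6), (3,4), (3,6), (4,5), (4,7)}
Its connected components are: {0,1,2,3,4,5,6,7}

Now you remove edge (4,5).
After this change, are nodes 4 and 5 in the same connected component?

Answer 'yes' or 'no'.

Initial components: {0,1,2,3,4,5,6,7}
Removing edge (4,5): it was a bridge — component count 1 -> 2.
New components: {0,1,2,3,4,6,7} {5}
Are 4 and 5 in the same component? no

Answer: no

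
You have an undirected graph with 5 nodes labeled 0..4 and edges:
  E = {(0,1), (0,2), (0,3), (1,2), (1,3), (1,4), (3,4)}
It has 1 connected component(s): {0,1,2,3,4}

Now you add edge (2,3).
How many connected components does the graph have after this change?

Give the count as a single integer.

Answer: 1

Derivation:
Initial component count: 1
Add (2,3): endpoints already in same component. Count unchanged: 1.
New component count: 1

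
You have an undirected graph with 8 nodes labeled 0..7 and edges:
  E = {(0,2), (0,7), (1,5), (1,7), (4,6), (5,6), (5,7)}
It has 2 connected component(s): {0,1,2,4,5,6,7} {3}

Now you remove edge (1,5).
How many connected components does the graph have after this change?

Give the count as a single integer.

Initial component count: 2
Remove (1,5): not a bridge. Count unchanged: 2.
  After removal, components: {0,1,2,4,5,6,7} {3}
New component count: 2

Answer: 2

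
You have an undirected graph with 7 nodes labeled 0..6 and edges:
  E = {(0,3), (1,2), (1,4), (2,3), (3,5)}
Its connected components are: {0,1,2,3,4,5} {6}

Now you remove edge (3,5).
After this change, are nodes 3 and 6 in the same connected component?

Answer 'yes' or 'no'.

Initial components: {0,1,2,3,4,5} {6}
Removing edge (3,5): it was a bridge — component count 2 -> 3.
New components: {0,1,2,3,4} {5} {6}
Are 3 and 6 in the same component? no

Answer: no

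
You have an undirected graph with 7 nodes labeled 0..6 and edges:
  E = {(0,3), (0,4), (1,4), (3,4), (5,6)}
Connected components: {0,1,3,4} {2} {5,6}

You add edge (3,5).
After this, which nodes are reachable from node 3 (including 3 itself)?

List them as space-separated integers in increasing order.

Before: nodes reachable from 3: {0,1,3,4}
Adding (3,5): merges 3's component with another. Reachability grows.
After: nodes reachable from 3: {0,1,3,4,5,6}

Answer: 0 1 3 4 5 6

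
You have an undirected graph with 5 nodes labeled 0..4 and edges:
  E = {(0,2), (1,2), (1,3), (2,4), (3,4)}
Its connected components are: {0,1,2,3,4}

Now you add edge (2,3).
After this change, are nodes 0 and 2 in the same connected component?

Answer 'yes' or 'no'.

Answer: yes

Derivation:
Initial components: {0,1,2,3,4}
Adding edge (2,3): both already in same component {0,1,2,3,4}. No change.
New components: {0,1,2,3,4}
Are 0 and 2 in the same component? yes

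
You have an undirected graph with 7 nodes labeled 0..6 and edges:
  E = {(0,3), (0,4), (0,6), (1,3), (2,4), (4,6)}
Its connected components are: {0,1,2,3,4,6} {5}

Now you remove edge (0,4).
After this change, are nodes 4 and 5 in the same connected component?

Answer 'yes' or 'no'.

Initial components: {0,1,2,3,4,6} {5}
Removing edge (0,4): not a bridge — component count unchanged at 2.
New components: {0,1,2,3,4,6} {5}
Are 4 and 5 in the same component? no

Answer: no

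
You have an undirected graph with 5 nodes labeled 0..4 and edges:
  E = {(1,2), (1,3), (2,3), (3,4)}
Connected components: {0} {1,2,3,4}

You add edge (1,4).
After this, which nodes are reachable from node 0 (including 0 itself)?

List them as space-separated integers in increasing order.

Answer: 0

Derivation:
Before: nodes reachable from 0: {0}
Adding (1,4): both endpoints already in same component. Reachability from 0 unchanged.
After: nodes reachable from 0: {0}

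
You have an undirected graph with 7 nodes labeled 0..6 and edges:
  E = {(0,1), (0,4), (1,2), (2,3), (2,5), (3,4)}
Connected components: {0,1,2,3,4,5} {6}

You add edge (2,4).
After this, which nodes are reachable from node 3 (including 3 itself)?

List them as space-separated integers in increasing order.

Before: nodes reachable from 3: {0,1,2,3,4,5}
Adding (2,4): both endpoints already in same component. Reachability from 3 unchanged.
After: nodes reachable from 3: {0,1,2,3,4,5}

Answer: 0 1 2 3 4 5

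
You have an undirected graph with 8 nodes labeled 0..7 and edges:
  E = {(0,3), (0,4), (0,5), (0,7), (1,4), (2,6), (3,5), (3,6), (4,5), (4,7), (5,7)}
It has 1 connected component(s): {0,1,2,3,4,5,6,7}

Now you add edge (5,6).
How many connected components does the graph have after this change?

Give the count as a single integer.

Initial component count: 1
Add (5,6): endpoints already in same component. Count unchanged: 1.
New component count: 1

Answer: 1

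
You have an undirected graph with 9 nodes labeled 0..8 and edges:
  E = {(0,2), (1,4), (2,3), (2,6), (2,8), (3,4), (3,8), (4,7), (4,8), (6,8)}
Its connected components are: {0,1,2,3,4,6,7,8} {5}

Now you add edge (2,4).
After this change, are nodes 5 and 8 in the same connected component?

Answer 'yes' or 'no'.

Answer: no

Derivation:
Initial components: {0,1,2,3,4,6,7,8} {5}
Adding edge (2,4): both already in same component {0,1,2,3,4,6,7,8}. No change.
New components: {0,1,2,3,4,6,7,8} {5}
Are 5 and 8 in the same component? no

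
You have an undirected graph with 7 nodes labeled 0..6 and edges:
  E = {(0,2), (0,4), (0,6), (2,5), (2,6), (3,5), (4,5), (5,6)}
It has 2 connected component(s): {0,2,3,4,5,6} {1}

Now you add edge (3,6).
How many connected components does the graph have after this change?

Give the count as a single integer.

Initial component count: 2
Add (3,6): endpoints already in same component. Count unchanged: 2.
New component count: 2

Answer: 2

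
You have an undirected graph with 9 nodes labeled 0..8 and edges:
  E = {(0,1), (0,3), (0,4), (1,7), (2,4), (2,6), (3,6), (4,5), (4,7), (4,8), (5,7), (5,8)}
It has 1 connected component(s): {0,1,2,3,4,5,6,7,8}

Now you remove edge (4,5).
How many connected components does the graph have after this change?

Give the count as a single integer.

Answer: 1

Derivation:
Initial component count: 1
Remove (4,5): not a bridge. Count unchanged: 1.
  After removal, components: {0,1,2,3,4,5,6,7,8}
New component count: 1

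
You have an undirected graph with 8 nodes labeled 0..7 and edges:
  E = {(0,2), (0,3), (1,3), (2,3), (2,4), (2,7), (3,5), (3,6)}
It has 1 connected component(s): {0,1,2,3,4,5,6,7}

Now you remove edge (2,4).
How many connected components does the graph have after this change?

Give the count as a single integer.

Initial component count: 1
Remove (2,4): it was a bridge. Count increases: 1 -> 2.
  After removal, components: {0,1,2,3,5,6,7} {4}
New component count: 2

Answer: 2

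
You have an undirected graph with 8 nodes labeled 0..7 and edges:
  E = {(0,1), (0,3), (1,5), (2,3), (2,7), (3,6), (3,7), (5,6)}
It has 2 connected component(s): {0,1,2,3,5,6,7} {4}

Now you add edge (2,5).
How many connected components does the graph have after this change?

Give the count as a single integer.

Initial component count: 2
Add (2,5): endpoints already in same component. Count unchanged: 2.
New component count: 2

Answer: 2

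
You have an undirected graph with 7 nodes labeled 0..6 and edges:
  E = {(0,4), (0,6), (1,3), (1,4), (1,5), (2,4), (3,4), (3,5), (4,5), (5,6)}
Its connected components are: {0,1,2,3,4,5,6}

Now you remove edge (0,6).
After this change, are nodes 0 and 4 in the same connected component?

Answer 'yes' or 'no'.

Answer: yes

Derivation:
Initial components: {0,1,2,3,4,5,6}
Removing edge (0,6): not a bridge — component count unchanged at 1.
New components: {0,1,2,3,4,5,6}
Are 0 and 4 in the same component? yes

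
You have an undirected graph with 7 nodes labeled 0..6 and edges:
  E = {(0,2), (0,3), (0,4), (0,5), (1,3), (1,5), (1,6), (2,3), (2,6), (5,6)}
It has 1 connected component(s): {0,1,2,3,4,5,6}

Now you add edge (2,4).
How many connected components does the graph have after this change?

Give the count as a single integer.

Answer: 1

Derivation:
Initial component count: 1
Add (2,4): endpoints already in same component. Count unchanged: 1.
New component count: 1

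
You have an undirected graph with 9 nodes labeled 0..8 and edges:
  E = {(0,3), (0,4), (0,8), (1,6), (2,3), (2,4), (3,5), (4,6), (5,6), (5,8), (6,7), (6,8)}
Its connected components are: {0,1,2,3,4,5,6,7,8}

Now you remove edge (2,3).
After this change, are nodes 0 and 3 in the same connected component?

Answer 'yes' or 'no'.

Answer: yes

Derivation:
Initial components: {0,1,2,3,4,5,6,7,8}
Removing edge (2,3): not a bridge — component count unchanged at 1.
New components: {0,1,2,3,4,5,6,7,8}
Are 0 and 3 in the same component? yes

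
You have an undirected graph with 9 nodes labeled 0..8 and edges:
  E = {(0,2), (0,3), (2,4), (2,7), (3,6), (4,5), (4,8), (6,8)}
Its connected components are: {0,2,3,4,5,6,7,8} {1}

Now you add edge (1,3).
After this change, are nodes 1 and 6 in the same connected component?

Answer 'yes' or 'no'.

Initial components: {0,2,3,4,5,6,7,8} {1}
Adding edge (1,3): merges {1} and {0,2,3,4,5,6,7,8}.
New components: {0,1,2,3,4,5,6,7,8}
Are 1 and 6 in the same component? yes

Answer: yes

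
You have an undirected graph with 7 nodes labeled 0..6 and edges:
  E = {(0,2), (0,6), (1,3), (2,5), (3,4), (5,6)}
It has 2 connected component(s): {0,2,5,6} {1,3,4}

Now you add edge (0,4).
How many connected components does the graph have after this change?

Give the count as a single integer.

Initial component count: 2
Add (0,4): merges two components. Count decreases: 2 -> 1.
New component count: 1

Answer: 1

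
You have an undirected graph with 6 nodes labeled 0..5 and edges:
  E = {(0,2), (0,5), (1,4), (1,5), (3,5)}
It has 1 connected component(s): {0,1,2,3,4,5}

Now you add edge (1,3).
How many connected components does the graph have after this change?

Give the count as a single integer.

Initial component count: 1
Add (1,3): endpoints already in same component. Count unchanged: 1.
New component count: 1

Answer: 1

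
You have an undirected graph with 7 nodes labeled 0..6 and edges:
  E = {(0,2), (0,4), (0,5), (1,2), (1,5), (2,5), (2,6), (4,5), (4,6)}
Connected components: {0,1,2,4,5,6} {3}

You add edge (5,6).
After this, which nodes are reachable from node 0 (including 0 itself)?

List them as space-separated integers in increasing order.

Before: nodes reachable from 0: {0,1,2,4,5,6}
Adding (5,6): both endpoints already in same component. Reachability from 0 unchanged.
After: nodes reachable from 0: {0,1,2,4,5,6}

Answer: 0 1 2 4 5 6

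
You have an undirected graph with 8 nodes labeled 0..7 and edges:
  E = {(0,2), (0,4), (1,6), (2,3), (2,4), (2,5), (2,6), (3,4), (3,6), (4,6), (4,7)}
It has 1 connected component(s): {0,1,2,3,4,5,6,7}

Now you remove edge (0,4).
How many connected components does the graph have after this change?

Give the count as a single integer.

Initial component count: 1
Remove (0,4): not a bridge. Count unchanged: 1.
  After removal, components: {0,1,2,3,4,5,6,7}
New component count: 1

Answer: 1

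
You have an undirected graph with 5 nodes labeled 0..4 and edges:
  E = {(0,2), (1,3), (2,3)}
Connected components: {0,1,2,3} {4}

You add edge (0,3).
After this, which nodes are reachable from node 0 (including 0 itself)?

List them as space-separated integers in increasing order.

Answer: 0 1 2 3

Derivation:
Before: nodes reachable from 0: {0,1,2,3}
Adding (0,3): both endpoints already in same component. Reachability from 0 unchanged.
After: nodes reachable from 0: {0,1,2,3}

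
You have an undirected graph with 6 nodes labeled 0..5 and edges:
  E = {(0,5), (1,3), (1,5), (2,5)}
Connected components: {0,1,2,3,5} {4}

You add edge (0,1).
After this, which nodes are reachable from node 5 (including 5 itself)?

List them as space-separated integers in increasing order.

Before: nodes reachable from 5: {0,1,2,3,5}
Adding (0,1): both endpoints already in same component. Reachability from 5 unchanged.
After: nodes reachable from 5: {0,1,2,3,5}

Answer: 0 1 2 3 5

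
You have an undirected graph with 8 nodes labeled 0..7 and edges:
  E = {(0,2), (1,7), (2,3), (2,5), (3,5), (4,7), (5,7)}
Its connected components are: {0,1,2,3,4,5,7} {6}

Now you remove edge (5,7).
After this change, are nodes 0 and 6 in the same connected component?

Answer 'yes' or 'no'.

Initial components: {0,1,2,3,4,5,7} {6}
Removing edge (5,7): it was a bridge — component count 2 -> 3.
New components: {0,2,3,5} {1,4,7} {6}
Are 0 and 6 in the same component? no

Answer: no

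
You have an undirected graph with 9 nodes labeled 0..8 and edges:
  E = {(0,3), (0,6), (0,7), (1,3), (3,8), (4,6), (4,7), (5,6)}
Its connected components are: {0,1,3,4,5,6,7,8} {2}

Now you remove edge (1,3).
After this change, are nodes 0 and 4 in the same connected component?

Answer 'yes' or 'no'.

Answer: yes

Derivation:
Initial components: {0,1,3,4,5,6,7,8} {2}
Removing edge (1,3): it was a bridge — component count 2 -> 3.
New components: {0,3,4,5,6,7,8} {1} {2}
Are 0 and 4 in the same component? yes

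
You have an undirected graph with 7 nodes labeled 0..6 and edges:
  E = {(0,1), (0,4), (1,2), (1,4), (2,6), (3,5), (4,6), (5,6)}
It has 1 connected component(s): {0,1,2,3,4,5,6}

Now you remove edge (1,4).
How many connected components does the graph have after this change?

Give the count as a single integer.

Answer: 1

Derivation:
Initial component count: 1
Remove (1,4): not a bridge. Count unchanged: 1.
  After removal, components: {0,1,2,3,4,5,6}
New component count: 1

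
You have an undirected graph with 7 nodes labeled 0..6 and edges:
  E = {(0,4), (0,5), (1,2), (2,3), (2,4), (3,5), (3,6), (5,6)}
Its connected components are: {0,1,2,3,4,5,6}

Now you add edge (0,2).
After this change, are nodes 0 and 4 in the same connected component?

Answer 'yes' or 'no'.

Answer: yes

Derivation:
Initial components: {0,1,2,3,4,5,6}
Adding edge (0,2): both already in same component {0,1,2,3,4,5,6}. No change.
New components: {0,1,2,3,4,5,6}
Are 0 and 4 in the same component? yes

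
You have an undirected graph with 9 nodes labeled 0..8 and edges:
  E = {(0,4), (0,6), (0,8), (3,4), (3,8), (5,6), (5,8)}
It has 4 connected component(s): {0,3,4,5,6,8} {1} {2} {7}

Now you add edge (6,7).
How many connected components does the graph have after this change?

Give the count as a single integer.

Answer: 3

Derivation:
Initial component count: 4
Add (6,7): merges two components. Count decreases: 4 -> 3.
New component count: 3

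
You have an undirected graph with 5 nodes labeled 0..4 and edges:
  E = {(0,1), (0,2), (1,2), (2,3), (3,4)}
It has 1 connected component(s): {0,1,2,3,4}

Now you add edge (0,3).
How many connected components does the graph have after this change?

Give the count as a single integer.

Initial component count: 1
Add (0,3): endpoints already in same component. Count unchanged: 1.
New component count: 1

Answer: 1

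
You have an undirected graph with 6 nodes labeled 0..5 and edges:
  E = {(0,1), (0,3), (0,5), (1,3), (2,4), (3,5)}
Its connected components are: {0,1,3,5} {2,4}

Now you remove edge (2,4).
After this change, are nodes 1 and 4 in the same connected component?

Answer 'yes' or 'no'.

Answer: no

Derivation:
Initial components: {0,1,3,5} {2,4}
Removing edge (2,4): it was a bridge — component count 2 -> 3.
New components: {0,1,3,5} {2} {4}
Are 1 and 4 in the same component? no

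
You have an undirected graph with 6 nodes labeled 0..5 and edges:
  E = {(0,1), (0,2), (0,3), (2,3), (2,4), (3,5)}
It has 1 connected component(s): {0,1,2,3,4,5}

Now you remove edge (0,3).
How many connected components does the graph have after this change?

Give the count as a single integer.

Initial component count: 1
Remove (0,3): not a bridge. Count unchanged: 1.
  After removal, components: {0,1,2,3,4,5}
New component count: 1

Answer: 1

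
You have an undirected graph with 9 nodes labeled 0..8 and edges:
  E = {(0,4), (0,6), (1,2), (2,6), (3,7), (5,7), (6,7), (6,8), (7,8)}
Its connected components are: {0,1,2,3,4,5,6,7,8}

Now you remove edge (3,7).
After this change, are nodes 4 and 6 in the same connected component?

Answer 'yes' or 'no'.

Initial components: {0,1,2,3,4,5,6,7,8}
Removing edge (3,7): it was a bridge — component count 1 -> 2.
New components: {0,1,2,4,5,6,7,8} {3}
Are 4 and 6 in the same component? yes

Answer: yes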